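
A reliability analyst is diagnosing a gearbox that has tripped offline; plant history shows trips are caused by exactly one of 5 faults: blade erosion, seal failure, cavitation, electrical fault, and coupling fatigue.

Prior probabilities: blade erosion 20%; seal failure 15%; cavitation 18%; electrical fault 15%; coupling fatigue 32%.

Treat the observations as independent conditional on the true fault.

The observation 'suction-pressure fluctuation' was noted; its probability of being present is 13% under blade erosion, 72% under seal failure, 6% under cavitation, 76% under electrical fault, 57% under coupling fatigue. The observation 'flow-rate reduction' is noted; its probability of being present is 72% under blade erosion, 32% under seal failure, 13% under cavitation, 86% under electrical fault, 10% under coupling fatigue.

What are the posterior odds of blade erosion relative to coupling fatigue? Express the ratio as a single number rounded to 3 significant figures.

Unnormalized posterior weight (prior times the observation likelihoods) for each of the two hypotheses:
  blade erosion: 0.20 × 0.13 × 0.72 = 0.01872
  coupling fatigue: 0.32 × 0.57 × 0.10 = 0.01824
Odds(blade erosion : coupling fatigue) = 0.01872 / 0.01824 ≈ 1.03.

1.03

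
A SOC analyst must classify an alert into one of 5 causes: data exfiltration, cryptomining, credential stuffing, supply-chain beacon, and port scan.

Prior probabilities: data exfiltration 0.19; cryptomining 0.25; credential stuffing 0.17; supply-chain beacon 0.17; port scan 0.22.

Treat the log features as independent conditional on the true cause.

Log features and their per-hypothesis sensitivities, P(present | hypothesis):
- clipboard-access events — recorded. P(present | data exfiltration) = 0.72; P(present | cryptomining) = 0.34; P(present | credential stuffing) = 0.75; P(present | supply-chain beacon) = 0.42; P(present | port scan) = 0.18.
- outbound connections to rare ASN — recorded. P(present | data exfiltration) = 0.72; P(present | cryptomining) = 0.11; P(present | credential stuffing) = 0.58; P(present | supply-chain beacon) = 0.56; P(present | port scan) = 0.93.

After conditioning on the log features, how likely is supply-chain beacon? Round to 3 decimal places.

Multiply each prior by the joint likelihood of the log feature pattern:
  data exfiltration: 0.19 × 0.72 × 0.72 = 0.098496
  cryptomining: 0.25 × 0.34 × 0.11 = 0.00935
  credential stuffing: 0.17 × 0.75 × 0.58 = 0.07395
  supply-chain beacon: 0.17 × 0.42 × 0.56 = 0.039984
  port scan: 0.22 × 0.18 × 0.93 = 0.036828
Normalizing constant Z = 0.098496 + 0.00935 + 0.07395 + 0.039984 + 0.036828 = 0.25861.
P(supply-chain beacon | evidence) = 0.039984 / 0.25861 ≈ 0.155.

0.155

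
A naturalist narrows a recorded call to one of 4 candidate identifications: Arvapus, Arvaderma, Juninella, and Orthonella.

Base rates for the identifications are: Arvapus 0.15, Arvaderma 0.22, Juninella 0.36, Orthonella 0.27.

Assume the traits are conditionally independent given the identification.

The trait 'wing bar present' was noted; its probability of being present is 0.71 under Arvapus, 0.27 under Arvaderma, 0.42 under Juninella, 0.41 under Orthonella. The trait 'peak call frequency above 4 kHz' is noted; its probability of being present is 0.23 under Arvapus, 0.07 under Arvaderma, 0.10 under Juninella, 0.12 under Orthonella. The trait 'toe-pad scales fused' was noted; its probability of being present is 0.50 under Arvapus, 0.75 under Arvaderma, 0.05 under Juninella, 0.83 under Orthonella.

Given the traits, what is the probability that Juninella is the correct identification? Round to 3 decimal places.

0.028

By Bayes' rule with conditional independence, the unnormalized weight for each hypothesis is prior × ∏ likelihoods:
  Arvapus: 0.15 × 0.71 × 0.23 × 0.50 = 0.012247
  Arvaderma: 0.22 × 0.27 × 0.07 × 0.75 = 0.0031185
  Juninella: 0.36 × 0.42 × 0.10 × 0.05 = 0.000756
  Orthonella: 0.27 × 0.41 × 0.12 × 0.83 = 0.011026
Marginal likelihood of the evidence = 0.027148.
P(Juninella | evidence) = 0.000756 / 0.027148 ≈ 0.028.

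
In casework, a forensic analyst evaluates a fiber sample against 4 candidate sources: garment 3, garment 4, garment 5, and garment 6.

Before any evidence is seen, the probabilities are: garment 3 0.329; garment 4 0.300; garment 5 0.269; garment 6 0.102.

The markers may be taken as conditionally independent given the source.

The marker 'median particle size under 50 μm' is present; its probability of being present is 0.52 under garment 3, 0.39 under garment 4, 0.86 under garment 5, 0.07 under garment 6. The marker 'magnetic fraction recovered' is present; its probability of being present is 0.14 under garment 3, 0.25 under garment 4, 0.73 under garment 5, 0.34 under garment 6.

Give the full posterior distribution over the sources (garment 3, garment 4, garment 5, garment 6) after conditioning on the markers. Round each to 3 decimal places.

For each hypothesis, the unnormalized posterior weight is prior × product of the marker likelihoods:
  garment 3: 0.329 × 0.52 × 0.14 = 0.023951
  garment 4: 0.300 × 0.39 × 0.25 = 0.02925
  garment 5: 0.269 × 0.86 × 0.73 = 0.16888
  garment 6: 0.102 × 0.07 × 0.34 = 0.0024276
Marginal likelihood of the evidence = 0.22451.
P(garment 3 | evidence) = 0.023951 / 0.22451 ≈ 0.107
P(garment 4 | evidence) = 0.02925 / 0.22451 ≈ 0.130
P(garment 5 | evidence) = 0.16888 / 0.22451 ≈ 0.752
P(garment 6 | evidence) = 0.0024276 / 0.22451 ≈ 0.011

0.107, 0.130, 0.752, 0.011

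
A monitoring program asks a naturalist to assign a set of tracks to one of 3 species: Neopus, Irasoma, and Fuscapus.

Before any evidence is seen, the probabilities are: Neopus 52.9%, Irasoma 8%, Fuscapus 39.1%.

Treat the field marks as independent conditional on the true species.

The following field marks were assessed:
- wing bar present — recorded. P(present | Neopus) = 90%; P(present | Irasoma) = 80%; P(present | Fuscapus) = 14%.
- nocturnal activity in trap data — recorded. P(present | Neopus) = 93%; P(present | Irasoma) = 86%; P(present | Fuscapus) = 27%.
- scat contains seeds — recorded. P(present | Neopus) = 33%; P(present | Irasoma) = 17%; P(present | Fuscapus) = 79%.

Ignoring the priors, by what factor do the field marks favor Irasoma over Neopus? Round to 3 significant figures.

0.423

Take the product of per-field mark likelihoods under each hypothesis, then divide.
  Irasoma: 0.80 × 0.86 × 0.17 = 0.11696
  Neopus: 0.90 × 0.93 × 0.33 = 0.27621
Bayes factor = 0.11696 / 0.27621 ≈ 0.423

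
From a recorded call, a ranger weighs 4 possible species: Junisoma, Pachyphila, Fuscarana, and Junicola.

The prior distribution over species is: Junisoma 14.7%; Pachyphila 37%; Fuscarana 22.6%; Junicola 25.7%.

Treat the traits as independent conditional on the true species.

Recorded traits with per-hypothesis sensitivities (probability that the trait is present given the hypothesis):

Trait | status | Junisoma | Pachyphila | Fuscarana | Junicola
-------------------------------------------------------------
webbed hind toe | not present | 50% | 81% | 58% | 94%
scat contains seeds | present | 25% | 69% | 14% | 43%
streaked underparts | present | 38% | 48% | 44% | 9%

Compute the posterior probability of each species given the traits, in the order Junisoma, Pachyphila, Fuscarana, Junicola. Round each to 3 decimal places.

0.190, 0.634, 0.159, 0.016

For each hypothesis, the unnormalized posterior weight is prior × product of the trait likelihoods (using 1 − P(present | H) for each absent trait):
  Junisoma: 0.147 × (1 − 0.50) × 0.25 × 0.38 = 0.0069825
  Pachyphila: 0.370 × (1 − 0.81) × 0.69 × 0.48 = 0.023283
  Fuscarana: 0.226 × (1 − 0.58) × 0.14 × 0.44 = 0.0058471
  Junicola: 0.257 × (1 − 0.94) × 0.43 × 0.09 = 0.00059675
Normalizing constant Z = 0.0069825 + 0.023283 + 0.0058471 + 0.00059675 = 0.03671.
P(Junisoma | evidence) = 0.0069825 / 0.03671 ≈ 0.190
P(Pachyphila | evidence) = 0.023283 / 0.03671 ≈ 0.634
P(Fuscarana | evidence) = 0.0058471 / 0.03671 ≈ 0.159
P(Junicola | evidence) = 0.00059675 / 0.03671 ≈ 0.016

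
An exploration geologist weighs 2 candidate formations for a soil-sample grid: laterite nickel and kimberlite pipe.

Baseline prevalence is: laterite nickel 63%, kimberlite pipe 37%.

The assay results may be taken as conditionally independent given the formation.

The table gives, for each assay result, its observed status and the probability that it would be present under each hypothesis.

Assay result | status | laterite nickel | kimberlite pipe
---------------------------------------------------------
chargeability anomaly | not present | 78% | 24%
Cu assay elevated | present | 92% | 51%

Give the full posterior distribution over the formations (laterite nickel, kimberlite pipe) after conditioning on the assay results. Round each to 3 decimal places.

0.471, 0.529

Multiply each prior by the joint likelihood of the assay result pattern (using 1 − P(present | H) for each absent assay result):
  laterite nickel: 0.63 × (1 − 0.78) × 0.92 = 0.12751
  kimberlite pipe: 0.37 × (1 − 0.24) × 0.51 = 0.14341
Marginal likelihood of the evidence = 0.27092.
P(laterite nickel | evidence) = 0.12751 / 0.27092 ≈ 0.471
P(kimberlite pipe | evidence) = 0.14341 / 0.27092 ≈ 0.529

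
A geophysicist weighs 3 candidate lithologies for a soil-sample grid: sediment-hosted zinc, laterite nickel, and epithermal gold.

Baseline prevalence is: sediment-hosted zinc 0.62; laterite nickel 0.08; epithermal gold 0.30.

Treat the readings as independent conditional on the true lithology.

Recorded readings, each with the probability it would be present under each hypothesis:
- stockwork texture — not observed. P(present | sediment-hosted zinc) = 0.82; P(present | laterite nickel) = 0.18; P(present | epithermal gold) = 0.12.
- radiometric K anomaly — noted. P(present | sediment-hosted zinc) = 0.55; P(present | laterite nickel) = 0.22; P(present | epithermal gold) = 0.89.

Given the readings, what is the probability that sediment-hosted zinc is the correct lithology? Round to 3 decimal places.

0.198

For each hypothesis, the unnormalized posterior weight is prior × product of the reading likelihoods (using 1 − P(present | H) for each absent reading):
  sediment-hosted zinc: 0.62 × (1 − 0.82) × 0.55 = 0.06138
  laterite nickel: 0.08 × (1 − 0.18) × 0.22 = 0.014432
  epithermal gold: 0.30 × (1 − 0.12) × 0.89 = 0.23496
Normalizing constant Z = 0.06138 + 0.014432 + 0.23496 = 0.31077.
P(sediment-hosted zinc | evidence) = 0.06138 / 0.31077 ≈ 0.198.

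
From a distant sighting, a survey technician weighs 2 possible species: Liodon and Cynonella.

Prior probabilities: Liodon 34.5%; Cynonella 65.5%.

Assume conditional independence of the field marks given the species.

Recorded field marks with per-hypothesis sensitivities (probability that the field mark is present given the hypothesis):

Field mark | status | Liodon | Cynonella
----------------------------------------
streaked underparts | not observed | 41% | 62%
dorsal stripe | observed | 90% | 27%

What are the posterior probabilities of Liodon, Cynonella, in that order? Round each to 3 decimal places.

0.732, 0.268

Multiply each prior by the joint likelihood of the field mark pattern (using 1 − P(present | H) for each absent field mark):
  Liodon: 0.345 × (1 − 0.41) × 0.90 = 0.1832
  Cynonella: 0.655 × (1 − 0.62) × 0.27 = 0.067203
The unnormalized weights sum to 0.2504.
P(Liodon | evidence) = 0.1832 / 0.2504 ≈ 0.732
P(Cynonella | evidence) = 0.067203 / 0.2504 ≈ 0.268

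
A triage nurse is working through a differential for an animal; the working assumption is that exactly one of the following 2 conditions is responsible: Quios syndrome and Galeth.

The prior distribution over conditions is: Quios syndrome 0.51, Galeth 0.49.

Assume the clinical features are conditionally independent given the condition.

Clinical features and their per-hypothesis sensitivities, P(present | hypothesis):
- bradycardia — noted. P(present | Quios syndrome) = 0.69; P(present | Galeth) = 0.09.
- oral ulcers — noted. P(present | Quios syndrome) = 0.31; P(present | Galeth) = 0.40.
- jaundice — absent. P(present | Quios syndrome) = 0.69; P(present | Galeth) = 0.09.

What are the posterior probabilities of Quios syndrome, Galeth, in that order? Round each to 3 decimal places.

By Bayes' rule with conditional independence, the unnormalized weight for each hypothesis is prior × ∏ likelihoods (using 1 − P(present | H) for each absent clinical feature):
  Quios syndrome: 0.51 × 0.69 × 0.31 × (1 − 0.69) = 0.033818
  Galeth: 0.49 × 0.09 × 0.40 × (1 − 0.09) = 0.016052
The unnormalized weights sum to 0.04987.
P(Quios syndrome | evidence) = 0.033818 / 0.04987 ≈ 0.678
P(Galeth | evidence) = 0.016052 / 0.04987 ≈ 0.322

0.678, 0.322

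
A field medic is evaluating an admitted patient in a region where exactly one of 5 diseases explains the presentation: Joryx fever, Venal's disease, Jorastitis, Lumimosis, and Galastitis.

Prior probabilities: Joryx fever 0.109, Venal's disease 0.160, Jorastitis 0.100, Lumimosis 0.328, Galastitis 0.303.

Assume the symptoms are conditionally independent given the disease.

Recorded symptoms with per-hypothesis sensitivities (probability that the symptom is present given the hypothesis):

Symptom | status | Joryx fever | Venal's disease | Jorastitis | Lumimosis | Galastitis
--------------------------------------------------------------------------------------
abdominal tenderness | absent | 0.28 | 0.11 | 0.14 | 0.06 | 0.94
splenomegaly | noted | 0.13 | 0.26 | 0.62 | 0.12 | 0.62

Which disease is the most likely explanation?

Jorastitis

For each hypothesis, the unnormalized posterior weight is prior × product of the symptom likelihoods (using 1 − P(present | H) for each absent symptom):
  Joryx fever: 0.109 × (1 − 0.28) × 0.13 = 0.010202
  Venal's disease: 0.160 × (1 − 0.11) × 0.26 = 0.037024
  Jorastitis: 0.100 × (1 − 0.14) × 0.62 = 0.05332
  Lumimosis: 0.328 × (1 − 0.06) × 0.12 = 0.036998
  Galastitis: 0.303 × (1 − 0.94) × 0.62 = 0.011272
The unnormalized weights sum to 0.14882.
P(Joryx fever | evidence) ≈ 0.010202 / 0.14882 ≈ 0.069
P(Venal's disease | evidence) ≈ 0.037024 / 0.14882 ≈ 0.249
P(Jorastitis | evidence) ≈ 0.05332 / 0.14882 ≈ 0.358
P(Lumimosis | evidence) ≈ 0.036998 / 0.14882 ≈ 0.249
P(Galastitis | evidence) ≈ 0.011272 / 0.14882 ≈ 0.076
The largest is 0.358, so Jorastitis is most probable.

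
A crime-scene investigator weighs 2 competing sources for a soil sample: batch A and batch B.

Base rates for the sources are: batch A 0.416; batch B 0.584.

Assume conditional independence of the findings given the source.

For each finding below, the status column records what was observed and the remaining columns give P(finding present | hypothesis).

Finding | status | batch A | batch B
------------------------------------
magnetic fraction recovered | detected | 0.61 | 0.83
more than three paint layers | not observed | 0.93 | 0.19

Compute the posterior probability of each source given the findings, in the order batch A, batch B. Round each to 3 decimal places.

0.043, 0.957

By Bayes' rule with conditional independence, the unnormalized weight for each hypothesis is prior × ∏ likelihoods (using 1 − P(present | H) for each absent finding):
  batch A: 0.416 × 0.61 × (1 − 0.93) = 0.017763
  batch B: 0.584 × 0.83 × (1 − 0.19) = 0.39262
The unnormalized weights sum to 0.41039.
P(batch A | evidence) = 0.017763 / 0.41039 ≈ 0.043
P(batch B | evidence) = 0.39262 / 0.41039 ≈ 0.957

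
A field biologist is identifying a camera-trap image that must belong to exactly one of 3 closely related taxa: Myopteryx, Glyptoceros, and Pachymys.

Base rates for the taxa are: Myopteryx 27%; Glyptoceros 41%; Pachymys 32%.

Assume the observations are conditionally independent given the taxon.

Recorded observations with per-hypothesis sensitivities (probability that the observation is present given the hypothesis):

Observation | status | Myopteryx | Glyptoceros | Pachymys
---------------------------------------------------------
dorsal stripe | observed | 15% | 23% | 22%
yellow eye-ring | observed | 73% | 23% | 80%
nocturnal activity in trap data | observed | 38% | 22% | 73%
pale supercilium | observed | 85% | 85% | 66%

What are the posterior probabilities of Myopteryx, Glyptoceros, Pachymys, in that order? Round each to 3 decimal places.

0.234, 0.100, 0.666

For each hypothesis, the unnormalized posterior weight is prior × product of the observation likelihoods:
  Myopteryx: 0.27 × 0.15 × 0.73 × 0.38 × 0.85 = 0.0095495
  Glyptoceros: 0.41 × 0.23 × 0.23 × 0.22 × 0.85 = 0.0040558
  Pachymys: 0.32 × 0.22 × 0.80 × 0.73 × 0.66 = 0.027135
The unnormalized weights sum to 0.04074.
P(Myopteryx | evidence) = 0.0095495 / 0.04074 ≈ 0.234
P(Glyptoceros | evidence) = 0.0040558 / 0.04074 ≈ 0.100
P(Pachymys | evidence) = 0.027135 / 0.04074 ≈ 0.666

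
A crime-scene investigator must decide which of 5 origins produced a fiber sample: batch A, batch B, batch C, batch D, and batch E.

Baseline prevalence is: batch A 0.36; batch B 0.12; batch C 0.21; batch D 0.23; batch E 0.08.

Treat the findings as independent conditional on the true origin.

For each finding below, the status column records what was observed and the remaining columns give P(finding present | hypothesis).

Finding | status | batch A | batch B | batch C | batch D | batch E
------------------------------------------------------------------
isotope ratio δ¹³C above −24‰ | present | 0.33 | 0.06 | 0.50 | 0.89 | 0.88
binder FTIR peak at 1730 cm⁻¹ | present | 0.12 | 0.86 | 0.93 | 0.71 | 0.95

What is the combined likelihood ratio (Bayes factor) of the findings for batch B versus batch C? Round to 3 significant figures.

Joint likelihood of the evidence pattern under each hypothesis:
  batch B: 0.06 × 0.86 = 0.0516
  batch C: 0.50 × 0.93 = 0.465
Bayes factor = 0.0516 / 0.465 ≈ 0.111

0.111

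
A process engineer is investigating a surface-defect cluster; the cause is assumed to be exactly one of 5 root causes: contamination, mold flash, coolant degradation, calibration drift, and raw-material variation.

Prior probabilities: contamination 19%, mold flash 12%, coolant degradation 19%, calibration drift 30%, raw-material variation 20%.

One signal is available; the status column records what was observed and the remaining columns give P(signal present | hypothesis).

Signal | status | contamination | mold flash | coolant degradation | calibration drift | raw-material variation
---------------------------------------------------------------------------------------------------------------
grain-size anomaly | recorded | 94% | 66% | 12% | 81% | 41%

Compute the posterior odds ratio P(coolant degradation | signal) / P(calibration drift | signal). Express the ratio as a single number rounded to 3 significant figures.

0.0938

The normalizing constant cancels in an odds ratio, so compute prior × likelihood for the two hypotheses only:
  coolant degradation: 0.19 × 0.12 = 0.0228
  calibration drift: 0.30 × 0.81 = 0.243
Odds(coolant degradation : calibration drift) = 0.0228 / 0.243 ≈ 0.0938.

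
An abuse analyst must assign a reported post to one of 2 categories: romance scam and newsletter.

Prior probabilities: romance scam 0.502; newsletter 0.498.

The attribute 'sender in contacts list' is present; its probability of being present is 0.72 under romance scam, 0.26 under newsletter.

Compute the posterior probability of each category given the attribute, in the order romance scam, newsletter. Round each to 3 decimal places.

0.736, 0.264

By Bayes' rule, the unnormalized weight for each hypothesis is prior × likelihood:
  romance scam: 0.502 × 0.72 = 0.36144
  newsletter: 0.498 × 0.26 = 0.12948
The unnormalized weights sum to 0.49092.
P(romance scam | evidence) = 0.36144 / 0.49092 ≈ 0.736
P(newsletter | evidence) = 0.12948 / 0.49092 ≈ 0.264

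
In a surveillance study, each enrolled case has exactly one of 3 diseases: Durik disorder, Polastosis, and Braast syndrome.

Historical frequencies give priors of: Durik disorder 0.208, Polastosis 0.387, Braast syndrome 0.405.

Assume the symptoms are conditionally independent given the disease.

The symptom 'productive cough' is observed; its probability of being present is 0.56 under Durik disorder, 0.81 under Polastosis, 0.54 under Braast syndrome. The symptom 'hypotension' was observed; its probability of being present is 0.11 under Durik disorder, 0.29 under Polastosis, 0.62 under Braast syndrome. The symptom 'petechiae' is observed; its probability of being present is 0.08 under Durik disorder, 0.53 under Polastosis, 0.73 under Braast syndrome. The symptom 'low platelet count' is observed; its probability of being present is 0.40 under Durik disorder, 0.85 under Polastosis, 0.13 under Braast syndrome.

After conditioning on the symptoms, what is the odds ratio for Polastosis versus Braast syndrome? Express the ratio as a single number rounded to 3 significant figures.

3.18

The normalizing constant cancels in an odds ratio, so compute prior × likelihood for the two hypotheses only:
  Polastosis: 0.387 × 0.81 × 0.29 × 0.53 × 0.85 = 0.040953
  Braast syndrome: 0.405 × 0.54 × 0.62 × 0.73 × 0.13 = 0.012868
Posterior odds = 0.040953 / 0.012868 ≈ 3.18.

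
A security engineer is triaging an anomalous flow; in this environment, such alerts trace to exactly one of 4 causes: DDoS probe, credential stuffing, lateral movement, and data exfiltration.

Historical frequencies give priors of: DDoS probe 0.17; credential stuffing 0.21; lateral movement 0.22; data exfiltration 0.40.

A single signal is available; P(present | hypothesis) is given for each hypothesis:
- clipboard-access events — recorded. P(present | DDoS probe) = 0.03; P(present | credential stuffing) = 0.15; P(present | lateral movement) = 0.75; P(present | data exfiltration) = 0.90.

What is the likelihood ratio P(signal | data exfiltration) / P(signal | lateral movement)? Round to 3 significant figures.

1.20

Likelihood of this signal under each hypothesis:
  data exfiltration: 0.9
  lateral movement: 0.75
Bayes factor = 0.9 / 0.75 ≈ 1.20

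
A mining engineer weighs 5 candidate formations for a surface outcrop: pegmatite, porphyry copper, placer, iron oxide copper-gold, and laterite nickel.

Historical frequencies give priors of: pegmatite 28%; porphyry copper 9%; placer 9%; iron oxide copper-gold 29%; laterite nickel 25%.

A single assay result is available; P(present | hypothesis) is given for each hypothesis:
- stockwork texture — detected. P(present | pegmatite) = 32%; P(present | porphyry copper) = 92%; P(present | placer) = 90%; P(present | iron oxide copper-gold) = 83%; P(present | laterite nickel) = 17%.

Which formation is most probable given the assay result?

iron oxide copper-gold

For each hypothesis, the unnormalized posterior weight is prior × likelihood:
  pegmatite: 0.28 × 0.32 = 0.0896
  porphyry copper: 0.09 × 0.92 = 0.0828
  placer: 0.09 × 0.90 = 0.081
  iron oxide copper-gold: 0.29 × 0.83 = 0.2407
  laterite nickel: 0.25 × 0.17 = 0.0425
The unnormalized weights sum to 0.5366.
P(pegmatite | evidence) ≈ 0.0896 / 0.5366 ≈ 0.167
P(porphyry copper | evidence) ≈ 0.0828 / 0.5366 ≈ 0.154
P(placer | evidence) ≈ 0.081 / 0.5366 ≈ 0.151
P(iron oxide copper-gold | evidence) ≈ 0.2407 / 0.5366 ≈ 0.449
P(laterite nickel | evidence) ≈ 0.0425 / 0.5366 ≈ 0.079
The largest is 0.449, so iron oxide copper-gold is most probable.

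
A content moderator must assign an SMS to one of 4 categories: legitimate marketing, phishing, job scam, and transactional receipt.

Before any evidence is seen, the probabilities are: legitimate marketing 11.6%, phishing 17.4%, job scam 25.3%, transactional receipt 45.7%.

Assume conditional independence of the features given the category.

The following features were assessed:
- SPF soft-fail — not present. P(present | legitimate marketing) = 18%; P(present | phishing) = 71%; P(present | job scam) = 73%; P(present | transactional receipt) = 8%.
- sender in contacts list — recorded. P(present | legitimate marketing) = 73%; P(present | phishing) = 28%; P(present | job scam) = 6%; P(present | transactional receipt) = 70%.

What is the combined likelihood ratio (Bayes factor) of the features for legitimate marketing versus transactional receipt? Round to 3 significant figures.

0.930

Joint likelihood of the feature pattern under each hypothesis (using 1 − P(present | H) for each absent feature):
  legitimate marketing: (1 − 0.18) × 0.73 = 0.5986
  transactional receipt: (1 − 0.08) × 0.70 = 0.644
Bayes factor = 0.5986 / 0.644 ≈ 0.930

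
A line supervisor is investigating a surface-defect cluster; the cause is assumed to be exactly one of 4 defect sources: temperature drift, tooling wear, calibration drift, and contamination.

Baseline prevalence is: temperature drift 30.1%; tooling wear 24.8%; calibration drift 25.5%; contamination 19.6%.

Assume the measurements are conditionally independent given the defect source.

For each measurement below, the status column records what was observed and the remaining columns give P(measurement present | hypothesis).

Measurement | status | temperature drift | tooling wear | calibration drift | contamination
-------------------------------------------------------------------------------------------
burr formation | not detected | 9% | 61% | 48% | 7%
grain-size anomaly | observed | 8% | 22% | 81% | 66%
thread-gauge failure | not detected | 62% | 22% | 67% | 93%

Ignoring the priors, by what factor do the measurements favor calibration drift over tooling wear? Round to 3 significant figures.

Take the product of per-measurement likelihoods under each hypothesis (using 1 − P(present | H) for each absent measurement), then divide.
  calibration drift: (1 − 0.48) × 0.81 × (1 − 0.67) = 0.139
  tooling wear: (1 − 0.61) × 0.22 × (1 − 0.22) = 0.066924
Bayes factor = 0.139 / 0.066924 ≈ 2.08

2.08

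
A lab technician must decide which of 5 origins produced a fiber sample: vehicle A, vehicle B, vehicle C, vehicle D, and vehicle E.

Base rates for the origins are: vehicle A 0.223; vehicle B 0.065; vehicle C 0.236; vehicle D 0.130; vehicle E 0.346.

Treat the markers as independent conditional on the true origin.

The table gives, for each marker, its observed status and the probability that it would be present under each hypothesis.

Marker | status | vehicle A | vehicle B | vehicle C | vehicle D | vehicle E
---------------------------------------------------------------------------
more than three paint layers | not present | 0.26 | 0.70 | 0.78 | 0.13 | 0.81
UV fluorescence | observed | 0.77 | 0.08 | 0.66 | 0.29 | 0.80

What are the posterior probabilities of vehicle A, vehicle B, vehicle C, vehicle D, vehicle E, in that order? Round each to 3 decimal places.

0.512, 0.006, 0.138, 0.132, 0.212

For each hypothesis, the unnormalized posterior weight is prior × product of the marker likelihoods (using 1 − P(present | H) for each absent marker):
  vehicle A: 0.223 × (1 − 0.26) × 0.77 = 0.12707
  vehicle B: 0.065 × (1 − 0.70) × 0.08 = 0.00156
  vehicle C: 0.236 × (1 − 0.78) × 0.66 = 0.034267
  vehicle D: 0.130 × (1 − 0.13) × 0.29 = 0.032799
  vehicle E: 0.346 × (1 − 0.81) × 0.80 = 0.052592
Marginal likelihood of the evidence = 0.24828.
P(vehicle A | evidence) = 0.12707 / 0.24828 ≈ 0.512
P(vehicle B | evidence) = 0.00156 / 0.24828 ≈ 0.006
P(vehicle C | evidence) = 0.034267 / 0.24828 ≈ 0.138
P(vehicle D | evidence) = 0.032799 / 0.24828 ≈ 0.132
P(vehicle E | evidence) = 0.052592 / 0.24828 ≈ 0.212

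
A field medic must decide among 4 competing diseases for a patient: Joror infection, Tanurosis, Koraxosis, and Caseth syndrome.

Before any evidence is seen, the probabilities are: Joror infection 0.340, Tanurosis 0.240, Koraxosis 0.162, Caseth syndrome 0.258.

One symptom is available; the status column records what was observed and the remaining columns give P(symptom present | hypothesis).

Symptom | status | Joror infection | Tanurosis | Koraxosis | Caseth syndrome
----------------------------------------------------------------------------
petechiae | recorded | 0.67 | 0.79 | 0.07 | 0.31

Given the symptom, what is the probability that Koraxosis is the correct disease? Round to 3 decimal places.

Multiply each prior by the likelihood of the symptom:
  Joror infection: 0.340 × 0.67 = 0.2278
  Tanurosis: 0.240 × 0.79 = 0.1896
  Koraxosis: 0.162 × 0.07 = 0.01134
  Caseth syndrome: 0.258 × 0.31 = 0.07998
Marginal likelihood of the evidence = 0.50872.
P(Koraxosis | evidence) = 0.01134 / 0.50872 ≈ 0.022.

0.022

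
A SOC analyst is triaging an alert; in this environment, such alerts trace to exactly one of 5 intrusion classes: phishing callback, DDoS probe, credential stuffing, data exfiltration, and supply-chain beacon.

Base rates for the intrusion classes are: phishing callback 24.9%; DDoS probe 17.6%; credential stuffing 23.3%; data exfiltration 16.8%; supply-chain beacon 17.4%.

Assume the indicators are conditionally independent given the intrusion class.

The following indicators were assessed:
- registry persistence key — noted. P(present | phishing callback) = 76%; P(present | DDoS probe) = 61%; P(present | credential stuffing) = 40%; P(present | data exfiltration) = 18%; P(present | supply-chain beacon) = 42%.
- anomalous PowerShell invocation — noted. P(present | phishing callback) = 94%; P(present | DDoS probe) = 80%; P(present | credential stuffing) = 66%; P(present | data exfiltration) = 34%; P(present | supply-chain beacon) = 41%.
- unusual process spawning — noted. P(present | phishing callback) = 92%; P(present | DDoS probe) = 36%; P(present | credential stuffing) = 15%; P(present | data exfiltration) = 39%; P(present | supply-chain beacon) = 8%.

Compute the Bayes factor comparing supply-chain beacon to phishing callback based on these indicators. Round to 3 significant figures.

Take the product of per-indicator likelihoods under each hypothesis, then divide.
  supply-chain beacon: 0.42 × 0.41 × 0.08 = 0.013776
  phishing callback: 0.76 × 0.94 × 0.92 = 0.65725
Bayes factor = 0.013776 / 0.65725 ≈ 0.0210

0.0210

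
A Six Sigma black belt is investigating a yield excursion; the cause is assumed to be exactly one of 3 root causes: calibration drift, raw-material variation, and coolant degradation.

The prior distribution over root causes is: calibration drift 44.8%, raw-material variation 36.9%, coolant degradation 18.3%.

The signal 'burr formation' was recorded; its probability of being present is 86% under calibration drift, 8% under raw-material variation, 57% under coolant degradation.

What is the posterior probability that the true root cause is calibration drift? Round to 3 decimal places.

0.742

For each hypothesis, the unnormalized posterior weight is prior × likelihood:
  calibration drift: 0.448 × 0.86 = 0.38528
  raw-material variation: 0.369 × 0.08 = 0.02952
  coolant degradation: 0.183 × 0.57 = 0.10431
Marginal likelihood of the evidence = 0.51911.
P(calibration drift | evidence) = 0.38528 / 0.51911 ≈ 0.742.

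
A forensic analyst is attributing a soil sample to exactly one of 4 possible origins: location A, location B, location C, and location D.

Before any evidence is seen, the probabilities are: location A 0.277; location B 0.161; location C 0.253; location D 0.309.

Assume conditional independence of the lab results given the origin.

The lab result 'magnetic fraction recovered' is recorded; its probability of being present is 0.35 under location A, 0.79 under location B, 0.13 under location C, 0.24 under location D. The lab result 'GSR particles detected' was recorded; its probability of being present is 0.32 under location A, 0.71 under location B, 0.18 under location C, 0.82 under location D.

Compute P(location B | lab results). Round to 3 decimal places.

For each hypothesis, the unnormalized posterior weight is prior × product of the lab result likelihoods:
  location A: 0.277 × 0.35 × 0.32 = 0.031024
  location B: 0.161 × 0.79 × 0.71 = 0.090305
  location C: 0.253 × 0.13 × 0.18 = 0.0059202
  location D: 0.309 × 0.24 × 0.82 = 0.060811
Marginal likelihood of the evidence = 0.18806.
P(location B | evidence) = 0.090305 / 0.18806 ≈ 0.480.

0.480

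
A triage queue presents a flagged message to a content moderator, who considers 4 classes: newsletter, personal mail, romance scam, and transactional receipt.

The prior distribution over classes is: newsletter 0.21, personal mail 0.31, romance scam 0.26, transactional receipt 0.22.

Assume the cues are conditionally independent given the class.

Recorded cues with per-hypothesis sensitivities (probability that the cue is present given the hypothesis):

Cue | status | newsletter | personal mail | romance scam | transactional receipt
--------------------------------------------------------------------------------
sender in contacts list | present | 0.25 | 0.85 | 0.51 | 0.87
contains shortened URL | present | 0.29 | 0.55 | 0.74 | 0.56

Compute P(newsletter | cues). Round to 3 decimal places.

By Bayes' rule with conditional independence, the unnormalized weight for each hypothesis is prior × ∏ likelihoods:
  newsletter: 0.21 × 0.25 × 0.29 = 0.015225
  personal mail: 0.31 × 0.85 × 0.55 = 0.14493
  romance scam: 0.26 × 0.51 × 0.74 = 0.098124
  transactional receipt: 0.22 × 0.87 × 0.56 = 0.10718
Marginal likelihood of the evidence = 0.36546.
P(newsletter | evidence) = 0.015225 / 0.36546 ≈ 0.042.

0.042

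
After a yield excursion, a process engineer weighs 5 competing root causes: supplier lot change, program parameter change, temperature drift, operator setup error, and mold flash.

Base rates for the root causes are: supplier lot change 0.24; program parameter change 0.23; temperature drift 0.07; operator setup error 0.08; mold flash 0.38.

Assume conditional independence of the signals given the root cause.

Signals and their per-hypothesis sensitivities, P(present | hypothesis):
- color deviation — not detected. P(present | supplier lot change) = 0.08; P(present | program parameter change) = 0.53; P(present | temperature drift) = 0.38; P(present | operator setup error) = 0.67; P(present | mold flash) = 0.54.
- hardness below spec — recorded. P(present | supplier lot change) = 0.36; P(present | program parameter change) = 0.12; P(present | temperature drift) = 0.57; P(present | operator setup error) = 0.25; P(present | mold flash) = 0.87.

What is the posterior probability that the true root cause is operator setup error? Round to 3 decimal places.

Multiply each prior by the joint likelihood of the signal pattern (using 1 − P(present | H) for each absent signal):
  supplier lot change: 0.24 × (1 − 0.08) × 0.36 = 0.079488
  program parameter change: 0.23 × (1 − 0.53) × 0.12 = 0.012972
  temperature drift: 0.07 × (1 − 0.38) × 0.57 = 0.024738
  operator setup error: 0.08 × (1 − 0.67) × 0.25 = 0.0066
  mold flash: 0.38 × (1 − 0.54) × 0.87 = 0.15208
The unnormalized weights sum to 0.27587.
P(operator setup error | evidence) = 0.0066 / 0.27587 ≈ 0.024.

0.024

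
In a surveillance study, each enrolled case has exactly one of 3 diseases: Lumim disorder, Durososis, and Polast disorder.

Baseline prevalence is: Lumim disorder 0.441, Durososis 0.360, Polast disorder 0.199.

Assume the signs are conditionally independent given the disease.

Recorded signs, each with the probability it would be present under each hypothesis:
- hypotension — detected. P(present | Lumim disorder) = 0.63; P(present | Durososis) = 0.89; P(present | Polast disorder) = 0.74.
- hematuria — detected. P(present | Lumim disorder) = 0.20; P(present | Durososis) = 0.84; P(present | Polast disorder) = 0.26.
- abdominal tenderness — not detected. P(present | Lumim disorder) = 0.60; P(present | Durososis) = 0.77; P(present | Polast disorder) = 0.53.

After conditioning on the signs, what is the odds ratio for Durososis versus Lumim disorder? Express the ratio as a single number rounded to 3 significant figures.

Unnormalized posterior weight (prior times the sign likelihoods) for each of the two hypotheses (using 1 − P(present | H) for each absent sign):
  Durososis: 0.360 × 0.89 × 0.84 × (1 − 0.77) = 0.061901
  Lumim disorder: 0.441 × 0.63 × 0.20 × (1 − 0.60) = 0.022226
Odds(Durososis : Lumim disorder) = 0.061901 / 0.022226 ≈ 2.79.

2.79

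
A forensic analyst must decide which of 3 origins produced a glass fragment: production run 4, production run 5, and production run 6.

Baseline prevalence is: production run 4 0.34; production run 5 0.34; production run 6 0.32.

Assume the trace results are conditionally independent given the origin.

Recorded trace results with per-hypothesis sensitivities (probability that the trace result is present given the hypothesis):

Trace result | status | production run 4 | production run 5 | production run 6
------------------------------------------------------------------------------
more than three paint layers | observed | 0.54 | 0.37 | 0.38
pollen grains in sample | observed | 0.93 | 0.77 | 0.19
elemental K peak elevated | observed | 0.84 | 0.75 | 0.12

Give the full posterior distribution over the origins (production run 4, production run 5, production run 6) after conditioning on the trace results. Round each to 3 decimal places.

Multiply each prior by the joint likelihood of the trace result pattern:
  production run 4: 0.34 × 0.54 × 0.93 × 0.84 = 0.14343
  production run 5: 0.34 × 0.37 × 0.77 × 0.75 = 0.072649
  production run 6: 0.32 × 0.38 × 0.19 × 0.12 = 0.0027725
The unnormalized weights sum to 0.21885.
P(production run 4 | evidence) = 0.14343 / 0.21885 ≈ 0.655
P(production run 5 | evidence) = 0.072649 / 0.21885 ≈ 0.332
P(production run 6 | evidence) = 0.0027725 / 0.21885 ≈ 0.013

0.655, 0.332, 0.013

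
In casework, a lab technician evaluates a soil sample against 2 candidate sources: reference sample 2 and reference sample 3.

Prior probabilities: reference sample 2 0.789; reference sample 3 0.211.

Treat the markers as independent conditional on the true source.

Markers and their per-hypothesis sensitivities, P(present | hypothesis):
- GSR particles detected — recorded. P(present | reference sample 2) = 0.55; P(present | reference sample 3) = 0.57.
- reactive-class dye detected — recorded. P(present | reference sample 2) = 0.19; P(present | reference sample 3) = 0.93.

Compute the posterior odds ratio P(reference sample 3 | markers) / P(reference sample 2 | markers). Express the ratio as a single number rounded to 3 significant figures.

Unnormalized posterior weight (prior times the marker likelihoods) for each of the two hypotheses:
  reference sample 3: 0.211 × 0.57 × 0.93 = 0.11185
  reference sample 2: 0.789 × 0.55 × 0.19 = 0.082451
Odds(reference sample 3 : reference sample 2) = 0.11185 / 0.082451 ≈ 1.36.

1.36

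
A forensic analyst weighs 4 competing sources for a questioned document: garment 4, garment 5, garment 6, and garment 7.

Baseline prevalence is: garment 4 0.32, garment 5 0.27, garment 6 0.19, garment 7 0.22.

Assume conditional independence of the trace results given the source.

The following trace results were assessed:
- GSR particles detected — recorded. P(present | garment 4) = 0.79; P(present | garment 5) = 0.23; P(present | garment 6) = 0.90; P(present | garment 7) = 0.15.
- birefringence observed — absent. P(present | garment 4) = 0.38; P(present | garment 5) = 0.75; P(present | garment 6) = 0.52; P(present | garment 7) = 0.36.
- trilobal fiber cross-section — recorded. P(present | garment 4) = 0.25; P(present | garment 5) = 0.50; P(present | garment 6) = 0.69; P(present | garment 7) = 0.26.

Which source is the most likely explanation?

garment 6

For each hypothesis, the unnormalized posterior weight is prior × product of the trace result likelihoods (using 1 − P(present | H) for each absent trace result):
  garment 4: 0.32 × 0.79 × (1 − 0.38) × 0.25 = 0.039184
  garment 5: 0.27 × 0.23 × (1 − 0.75) × 0.50 = 0.0077625
  garment 6: 0.19 × 0.90 × (1 − 0.52) × 0.69 = 0.056635
  garment 7: 0.22 × 0.15 × (1 − 0.36) × 0.26 = 0.0054912
Marginal likelihood of the evidence = 0.10907.
P(garment 4 | evidence) ≈ 0.039184 / 0.10907 ≈ 0.359
P(garment 5 | evidence) ≈ 0.0077625 / 0.10907 ≈ 0.071
P(garment 6 | evidence) ≈ 0.056635 / 0.10907 ≈ 0.519
P(garment 7 | evidence) ≈ 0.0054912 / 0.10907 ≈ 0.050
The largest is 0.519, so garment 6 is most probable.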